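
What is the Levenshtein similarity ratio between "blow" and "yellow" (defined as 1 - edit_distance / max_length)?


Word 1: "blow" (length 4)
Word 2: "yellow" (length 6)
One optimal edit sequence:
  1. insert 'y'  (+1)
  2. insert 'e'  (+1)
  3. substitute 'b' -> 'l'  (+1)
  4. keep 'l'
  5. keep 'o'
  6. keep 'w'
Edit distance = 3
Max length = max(4, 6) = 6
Similarity = 1 - 3/6
= 0.5000


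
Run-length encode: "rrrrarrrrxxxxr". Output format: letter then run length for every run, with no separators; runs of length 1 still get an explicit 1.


String: "rrrrarrrrxxxxr"
Scanning for consecutive runs:
  'r' x 4
  'a' x 1
  'r' x 4
  'x' x 4
  'r' x 1
RLE = "r4a1r4x4r1"


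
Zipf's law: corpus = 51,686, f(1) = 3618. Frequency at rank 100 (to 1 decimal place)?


Zipf's law: f(r) = f(1) / r
f(1) = 3618
f(100) = 3618 / 100
= 36.2 occurrences


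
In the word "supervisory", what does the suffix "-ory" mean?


Suffix: -ory
Example: supervisory (supervise + -ory, with a spelling change)
Meaning = relating to / place for


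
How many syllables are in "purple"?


Word: "purple"
Syllable breakdown: pur / ple
Counting: 2 parts
= 2 syllables


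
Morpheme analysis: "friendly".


Word: "friendly"
Morphemes: friend + -ly
Each morpheme carries meaning
= 2 morphemes


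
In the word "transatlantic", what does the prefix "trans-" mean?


Prefix: trans-
As in: transatlantic -> trans- + atlantic
Meaning = across


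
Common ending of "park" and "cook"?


Word 1: "park"
Word 2: "cook"
Comparing from end:
  Pos -1: 'k' == 'k'
  Pos -2: 'r' != 'o' (stop)
LCS = "k" (length 1)


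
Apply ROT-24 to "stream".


Word: "stream"
Shift: 24
Each letter → (letter + shift) mod 26:
  's' (18) + 24 = 16 → 'q'
  't' (19) + 24 = 17 → 'r'
  'r' (17) + 24 = 15 → 'p'
  'e' (4) + 24 = 2 → 'c'
  'a' (0) + 24 = 24 → 'y'
  'm' (12) + 24 = 10 → 'k'
Result = "qrpcyk"


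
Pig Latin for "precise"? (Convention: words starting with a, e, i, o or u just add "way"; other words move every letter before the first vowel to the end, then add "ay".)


Word: "precise"
Starts with consonant(s) → move to end, add 'ay'
Consonant cluster: "pr"
Pig Latin = "ecisepray"


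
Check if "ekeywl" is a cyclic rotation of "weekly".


Word: "weekly", Candidate: "ekeywl"
Method: check if candidate is substring of word+word
"weeklyweekly" contains "ekeywl"? No
Is rotation = No


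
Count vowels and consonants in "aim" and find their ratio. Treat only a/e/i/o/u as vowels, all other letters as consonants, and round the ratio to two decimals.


Word: "aim"
Vowels (a,e,i,o,u): 2
Consonants: 1
Ratio = 2/1
= 2.00


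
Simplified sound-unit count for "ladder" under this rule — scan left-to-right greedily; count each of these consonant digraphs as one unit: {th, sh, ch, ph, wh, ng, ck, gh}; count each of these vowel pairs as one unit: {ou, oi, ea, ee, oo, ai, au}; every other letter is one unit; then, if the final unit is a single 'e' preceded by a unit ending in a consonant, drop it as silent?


Word: "ladder" (6 letters)
Left-to-right scan:
  (1) 'l' (letter)
  (2) 'a' (letter)
  (3) 'd' (letter)
  (4) 'd' (letter)
  (5) 'e' (letter)
  (6) 'r' (letter)
Units from scan: 6
Sound units = 6 units


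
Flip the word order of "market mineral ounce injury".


Original: "market mineral ounce injury"
Words (1..n): market | mineral | ounce | injury
Reversed (n..1): injury | ounce | mineral | market
Result = "injury ounce mineral market"


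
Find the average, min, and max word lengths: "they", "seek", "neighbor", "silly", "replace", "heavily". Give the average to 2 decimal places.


Lengths: "they"=4, "seek"=4, "neighbor"=8, "silly"=5, "replace"=7, "heavily"=7
Sum = 35, Count = 6
Average = 35/6 = 5.83
= avg=5.83, min=4, max=8


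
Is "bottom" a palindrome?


Word: "bottom"
Reversed: "mottob"
Forward == Backward? bottom != mottob
Palindrome = No


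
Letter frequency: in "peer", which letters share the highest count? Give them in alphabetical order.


Word: "peer"
Letter counts:
  'e': 2
  'p': 1
  'r': 1
Maximum count = 2
Most frequent = 'e' (2 times each)


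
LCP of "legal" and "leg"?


Word 1: "legal"
Word 2: "leg"
Comparing from start:
  Pos 0: 'l' == 'l'
  Pos 1: 'e' == 'e'
  Pos 2: 'g' == 'g'
LCP = "leg" (length 3)


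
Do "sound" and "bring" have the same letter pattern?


Pattern of "sound": [0, 1, 2, 3, 4]
Pattern of "bring": [0, 1, 2, 3, 4]
Patterns match
Same pattern = Yes


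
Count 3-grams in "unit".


Word: "unit" (length 4)
Number of 3-grams = length - 3 + 1 = 4 - 3 + 1
= 2


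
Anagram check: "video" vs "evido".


Word 1: "video" → sorted: deiov
Word 2: "evido" → sorted: deiov
Same letters? deiov == deiov
Anagram = Yes


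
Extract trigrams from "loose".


Word: "loose" (length 5)
Number of trigrams = 5 - 3 + 1 = 3
  Position 0: "loo"
  Position 1: "oos"
  Position 2: "ose"
Trigrams = "loo", "oos", "ose"


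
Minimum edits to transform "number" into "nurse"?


Word 1: "number" (length 6)
Word 2: "nurse" (length 5)
One optimal edit sequence (insert/delete/substitute each cost 1):
  1. keep 'n'
  2. keep 'u'
  3. substitute 'm' -> 'r'  (+1)
  4. substitute 'b' -> 's'  (+1)
  5. keep 'e'
  6. delete 'r'  (+1)
Total edit operations: 3
Edit distance = 3


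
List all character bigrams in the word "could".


Word: "could" (length 5)
Number of bigrams = 5 - 2 + 1 = 4
  Position 0: "co"
  Position 1: "ou"
  Position 2: "ul"
  Position 3: "ld"
Bigrams = "co", "ou", "ul", "ld"


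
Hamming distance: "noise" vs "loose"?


Comparing character by character (same length = 5):
  Pos 0: 'n' vs 'l' !=
  Pos 1: 'o' vs 'o' =
  Pos 2: 'i' vs 'o' !=
  Pos 3: 's' vs 's' =
  Pos 4: 'e' vs 'e' =
Hamming distance = 2


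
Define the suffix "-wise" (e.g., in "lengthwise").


Suffix: -wise
As in: lengthwise -> length + -wise
Meaning = in the manner of


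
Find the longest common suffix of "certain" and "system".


Word 1: "certain"
Word 2: "system"
Comparing from end:
  Pos -1: 'n' != 'm' (stop)
LCS = "" (length 0)


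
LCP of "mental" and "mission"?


Word 1: "mental"
Word 2: "mission"
Comparing from start:
  Pos 0: 'm' == 'm'
  Pos 1: 'e' != 'i' (stop)
LCP = "m" (length 1)


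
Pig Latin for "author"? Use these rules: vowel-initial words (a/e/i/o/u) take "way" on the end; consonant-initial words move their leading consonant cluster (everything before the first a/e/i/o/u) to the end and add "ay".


Word: "author"
Starts with vowel → add 'way'
Pig Latin = "authorway"


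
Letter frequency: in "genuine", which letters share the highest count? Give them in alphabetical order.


Word: "genuine"
Letter counts:
  'e': 2
  'g': 1
  'i': 1
  'n': 2
  'u': 1
Maximum count = 2
Most frequent = 'e', 'n' (2 times each)


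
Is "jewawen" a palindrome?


Word: "jewawen"
Reversed: "newawej"
Forward == Backward? jewawen != newawej
Palindrome = No


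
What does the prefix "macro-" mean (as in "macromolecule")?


Prefix: macro-
As in: macromolecule -> macro- + molecule
Meaning = large


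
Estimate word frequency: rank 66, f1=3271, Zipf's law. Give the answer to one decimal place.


Zipf's law: f(r) = f(1) / r
f(1) = 3271
f(66) = 3271 / 66
= 49.6 occurrences


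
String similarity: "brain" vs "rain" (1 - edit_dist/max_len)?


Word 1: "brain" (length 5)
Word 2: "rain" (length 4)
One optimal edit sequence:
  1. delete 'b'  (+1)
  2. keep 'r'
  3. keep 'a'
  4. keep 'i'
  5. keep 'n'
Edit distance = 1
Max length = max(5, 4) = 5
Similarity = 1 - 1/5
= 0.8000


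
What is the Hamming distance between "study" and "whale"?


Comparing character by character (same length = 5):
  Pos 0: 's' vs 'w' !=
  Pos 1: 't' vs 'h' !=
  Pos 2: 'u' vs 'a' !=
  Pos 3: 'd' vs 'l' !=
  Pos 4: 'y' vs 'e' !=
Hamming distance = 5


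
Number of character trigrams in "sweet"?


Word: "sweet" (length 5)
Number of 3-grams = length - 3 + 1 = 5 - 3 + 1
= 3


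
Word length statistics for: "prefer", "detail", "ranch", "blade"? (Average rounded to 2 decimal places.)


Lengths: "prefer"=6, "detail"=6, "ranch"=5, "blade"=5
Sum = 22, Count = 4
Average = 22/4 = 5.50
= avg=5.50, min=5, max=6


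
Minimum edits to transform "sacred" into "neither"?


Word 1: "sacred" (length 6)
Word 2: "neither" (length 7)
One optimal edit sequence (insert/delete/substitute each cost 1):
  1. insert 'n'  (+1)
  2. substitute 's' -> 'e'  (+1)
  3. substitute 'a' -> 'i'  (+1)
  4. substitute 'c' -> 't'  (+1)
  5. substitute 'r' -> 'h'  (+1)
  6. keep 'e'
  7. substitute 'd' -> 'r'  (+1)
Total edit operations: 6
Edit distance = 6


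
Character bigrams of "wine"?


Word: "wine" (length 4)
Number of bigrams = 4 - 2 + 1 = 3
  Position 0: "wi"
  Position 1: "in"
  Position 2: "ne"
Bigrams = "wi", "in", "ne"


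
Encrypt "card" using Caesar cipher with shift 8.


Word: "card"
Shift: 8
Each letter → (letter + shift) mod 26:
  'c' (2) + 8 = 10 → 'k'
  'a' (0) + 8 = 8 → 'i'
  'r' (17) + 8 = 25 → 'z'
  'd' (3) + 8 = 11 → 'l'
Result = "kizl"


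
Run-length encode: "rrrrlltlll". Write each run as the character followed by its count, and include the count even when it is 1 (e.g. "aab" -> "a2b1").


String: "rrrrlltlll"
Scanning for consecutive runs:
  'r' x 4
  'l' x 2
  't' x 1
  'l' x 3
RLE = "r4l2t1l3"


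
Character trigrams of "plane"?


Word: "plane" (length 5)
Number of trigrams = 5 - 3 + 1 = 3
  Position 0: "pla"
  Position 1: "lan"
  Position 2: "ane"
Trigrams = "pla", "lan", "ane"


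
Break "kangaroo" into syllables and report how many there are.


Word: "kangaroo"
Syllable breakdown: kan | ga | roo
Counting: 3 parts
= 3 syllables


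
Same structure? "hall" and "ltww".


Pattern of "hall": [0, 1, 2, 2]
Pattern of "ltww": [0, 1, 2, 2]
Patterns match
Same pattern = Yes


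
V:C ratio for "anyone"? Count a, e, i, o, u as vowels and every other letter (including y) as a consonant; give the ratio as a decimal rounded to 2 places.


Word: "anyone"
Vowels (a,e,i,o,u): 3
Consonants: 3
Ratio = 3/3
= 1.00


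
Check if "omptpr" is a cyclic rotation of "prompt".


Word: "prompt", Candidate: "omptpr"
Method: check if candidate is substring of word+word
"promptprompt" contains "omptpr"? Yes
Is rotation = Yes


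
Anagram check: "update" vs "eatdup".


Word 1: "update" → sorted: adeptu
Word 2: "eatdup" → sorted: adeptu
Same letters? adeptu == adeptu
Anagram = Yes


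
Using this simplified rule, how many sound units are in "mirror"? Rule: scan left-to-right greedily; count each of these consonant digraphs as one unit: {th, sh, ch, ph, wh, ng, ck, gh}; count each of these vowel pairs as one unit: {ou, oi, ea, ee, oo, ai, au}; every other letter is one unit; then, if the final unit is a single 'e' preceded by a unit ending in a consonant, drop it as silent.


Word: "mirror" (6 letters)
Left-to-right scan:
  [1] 'm' (letter)
  [2] 'i' (letter)
  [3] 'r' (letter)
  [4] 'r' (letter)
  [5] 'o' (letter)
  [6] 'r' (letter)
Units from scan: 6
Sound units = 6 units


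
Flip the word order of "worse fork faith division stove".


Original: "worse fork faith division stove"
Words (1..n): worse | fork | faith | division | stove
Reversed (n..1): stove | division | faith | fork | worse
Result = "stove division faith fork worse"


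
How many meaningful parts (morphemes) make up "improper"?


Word: "improper"
Morphemes: im- + proper
Each morpheme carries meaning
= 2 morphemes


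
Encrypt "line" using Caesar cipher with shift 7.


Word: "line"
Shift: 7
Each letter → (letter + shift) mod 26:
  'l' (11) + 7 = 18 → 's'
  'i' (8) + 7 = 15 → 'p'
  'n' (13) + 7 = 20 → 'u'
  'e' (4) + 7 = 11 → 'l'
Result = "spul"


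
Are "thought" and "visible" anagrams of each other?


Word 1: "thought" → sorted: ghhottu
Word 2: "visible" → sorted: beiilsv
Same letters? ghhottu != beiilsv
Anagram = No


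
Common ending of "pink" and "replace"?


Word 1: "pink"
Word 2: "replace"
Comparing from end:
  Pos -1: 'k' != 'e' (stop)
LCS = "" (length 0)


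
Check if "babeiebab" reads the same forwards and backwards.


Word: "babeiebab"
Reversed: "babeiebab"
Forward == Backward? babeiebab == babeiebab
Palindrome = Yes


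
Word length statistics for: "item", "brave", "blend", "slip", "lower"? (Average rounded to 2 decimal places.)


Lengths: "item"=4, "brave"=5, "blend"=5, "slip"=4, "lower"=5
Sum = 23, Count = 5
Average = 23/5 = 4.60
= avg=4.60, min=4, max=5


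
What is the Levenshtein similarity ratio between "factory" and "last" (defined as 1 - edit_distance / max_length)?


Word 1: "factory" (length 7)
Word 2: "last" (length 4)
One optimal edit sequence:
  1. substitute 'f' -> 'l'  (+1)
  2. keep 'a'
  3. substitute 'c' -> 's'  (+1)
  4. keep 't'
  5. delete 'o'  (+1)
  6. delete 'r'  (+1)
  7. delete 'y'  (+1)
Edit distance = 5
Max length = max(7, 4) = 7
Similarity = 1 - 5/7
= 0.2857


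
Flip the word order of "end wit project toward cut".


Original: "end wit project toward cut"
Words (1..n): end | wit | project | toward | cut
Reversed (n..1): cut | toward | project | wit | end
Result = "cut toward project wit end"


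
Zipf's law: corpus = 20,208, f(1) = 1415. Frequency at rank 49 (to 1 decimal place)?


Zipf's law: f(r) = f(1) / r
f(1) = 1415
f(49) = 1415 / 49
= 28.9 occurrences


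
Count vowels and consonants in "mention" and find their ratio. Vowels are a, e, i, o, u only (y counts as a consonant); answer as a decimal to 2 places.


Word: "mention"
Vowels (a,e,i,o,u): 3
Consonants: 4
Ratio = 3/4
= 0.75


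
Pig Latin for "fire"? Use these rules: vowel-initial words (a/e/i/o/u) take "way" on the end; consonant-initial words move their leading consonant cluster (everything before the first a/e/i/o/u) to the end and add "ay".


Word: "fire"
Starts with consonant(s) → move to end, add 'ay'
Consonant cluster: "f"
Pig Latin = "irefay"


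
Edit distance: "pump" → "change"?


Word 1: "pump" (length 4)
Word 2: "change" (length 6)
One optimal edit sequence (insert/delete/substitute each cost 1):
  1. insert 'c'  (+1)
  2. insert 'h'  (+1)
  3. substitute 'p' -> 'a'  (+1)
  4. substitute 'u' -> 'n'  (+1)
  5. substitute 'm' -> 'g'  (+1)
  6. substitute 'p' -> 'e'  (+1)
Total edit operations: 6
Edit distance = 6


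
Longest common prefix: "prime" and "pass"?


Word 1: "prime"
Word 2: "pass"
Comparing from start:
  Pos 0: 'p' == 'p'
  Pos 1: 'r' != 'a' (stop)
LCP = "p" (length 1)


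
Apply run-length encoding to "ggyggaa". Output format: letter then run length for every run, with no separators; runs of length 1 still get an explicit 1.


String: "ggyggaa"
Scanning for consecutive runs:
  'g' x 2
  'y' x 1
  'g' x 2
  'a' x 2
RLE = "g2y1g2a2"


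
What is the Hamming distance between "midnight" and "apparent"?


Comparing character by character (same length = 8):
  Pos 0: 'm' vs 'a' !=
  Pos 1: 'i' vs 'p' !=
  Pos 2: 'd' vs 'p' !=
  Pos 3: 'n' vs 'a' !=
  Pos 4: 'i' vs 'r' !=
  Pos 5: 'g' vs 'e' !=
  Pos 6: 'h' vs 'n' !=
  Pos 7: 't' vs 't' =
Hamming distance = 7


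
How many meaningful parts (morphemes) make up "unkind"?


Word: "unkind"
Morphemes: un- / kind
Each morpheme carries meaning
= 2 morphemes


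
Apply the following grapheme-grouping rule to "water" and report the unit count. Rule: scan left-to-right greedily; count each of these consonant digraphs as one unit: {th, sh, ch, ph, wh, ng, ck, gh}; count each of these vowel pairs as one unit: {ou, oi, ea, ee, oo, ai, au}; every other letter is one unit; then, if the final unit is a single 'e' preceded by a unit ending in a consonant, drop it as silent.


Word: "water" (5 letters)
Left-to-right scan:
  (1) 'w' (letter)
  (2) 'a' (letter)
  (3) 't' (letter)
  (4) 'e' (letter)
  (5) 'r' (letter)
Units from scan: 5
Sound units = 5 units


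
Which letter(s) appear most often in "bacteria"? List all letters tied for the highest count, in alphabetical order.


Word: "bacteria"
Letter counts:
  'a': 2
  'b': 1
  'c': 1
  'e': 1
  'i': 1
  'r': 1
  't': 1
Maximum count = 2
Most frequent = 'a' (2 times each)


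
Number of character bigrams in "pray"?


Word: "pray" (length 4)
Number of 2-grams = length - 2 + 1 = 4 - 2 + 1
= 3


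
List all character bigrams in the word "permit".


Word: "permit" (length 6)
Number of bigrams = 6 - 2 + 1 = 5
  Position 0: "pe"
  Position 1: "er"
  Position 2: "rm"
  Position 3: "mi"
  Position 4: "it"
Bigrams = "pe", "er", "rm", "mi", "it"


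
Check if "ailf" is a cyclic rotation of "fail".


Word: "fail", Candidate: "ailf"
Method: check if candidate is substring of word+word
"failfail" contains "ailf"? Yes
Is rotation = Yes


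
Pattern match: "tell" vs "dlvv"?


Pattern of "tell": [0, 1, 2, 2]
Pattern of "dlvv": [0, 1, 2, 2]
Patterns match
Same pattern = Yes


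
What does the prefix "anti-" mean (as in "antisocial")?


Prefix: anti-
Example: antisocial (anti- + social)
Meaning = against


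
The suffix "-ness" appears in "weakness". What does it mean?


Suffix: -ness
As in: weakness -> weak + -ness
Meaning = state of being


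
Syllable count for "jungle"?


Word: "jungle"
Syllable breakdown: jun · gle
Counting: 2 parts
= 2 syllables


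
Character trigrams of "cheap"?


Word: "cheap" (length 5)
Number of trigrams = 5 - 3 + 1 = 3
  Position 0: "che"
  Position 1: "hea"
  Position 2: "eap"
Trigrams = "che", "hea", "eap"


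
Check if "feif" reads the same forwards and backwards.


Word: "feif"
Reversed: "fief"
Forward == Backward? feif != fief
Palindrome = No


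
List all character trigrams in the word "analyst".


Word: "analyst" (length 7)
Number of trigrams = 7 - 3 + 1 = 5
  Position 0: "ana"
  Position 1: "nal"
  Position 2: "aly"
  Position 3: "lys"
  Position 4: "yst"
Trigrams = "ana", "nal", "aly", "lys", "yst"


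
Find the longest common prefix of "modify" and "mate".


Word 1: "modify"
Word 2: "mate"
Comparing from start:
  Pos 0: 'm' == 'm'
  Pos 1: 'o' != 'a' (stop)
LCP = "m" (length 1)


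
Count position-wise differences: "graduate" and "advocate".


Comparing character by character (same length = 8):
  Pos 0: 'g' vs 'a' !=
  Pos 1: 'r' vs 'd' !=
  Pos 2: 'a' vs 'v' !=
  Pos 3: 'd' vs 'o' !=
  Pos 4: 'u' vs 'c' !=
  Pos 5: 'a' vs 'a' =
  Pos 6: 't' vs 't' =
  Pos 7: 'e' vs 'e' =
Hamming distance = 5


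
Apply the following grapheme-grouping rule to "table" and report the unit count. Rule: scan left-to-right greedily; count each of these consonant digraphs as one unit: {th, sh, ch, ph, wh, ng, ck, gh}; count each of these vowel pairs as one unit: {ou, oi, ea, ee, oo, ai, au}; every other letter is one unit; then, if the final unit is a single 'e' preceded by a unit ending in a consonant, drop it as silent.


Word: "table" (5 letters)
Left-to-right scan:
  (1) 't' (letter)
  (2) 'a' (letter)
  (3) 'b' (letter)
  (4) 'l' (letter)
  (5) 'e' (letter)
Units from scan: 5
Final unit is 'e' after a consonant -> drop as silent (-1)
Sound units = 4 units


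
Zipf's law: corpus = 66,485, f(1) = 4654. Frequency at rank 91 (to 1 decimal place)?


Zipf's law: f(r) = f(1) / r
f(1) = 4654
f(91) = 4654 / 91
= 51.1 occurrences


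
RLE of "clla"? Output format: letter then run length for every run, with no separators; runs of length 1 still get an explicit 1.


String: "clla"
Scanning for consecutive runs:
  'c' x 1
  'l' x 2
  'a' x 1
RLE = "c1l2a1"


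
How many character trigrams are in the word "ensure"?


Word: "ensure" (length 6)
Number of 3-grams = length - 3 + 1 = 6 - 3 + 1
= 4


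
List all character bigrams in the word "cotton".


Word: "cotton" (length 6)
Number of bigrams = 6 - 2 + 1 = 5
  Position 0: "co"
  Position 1: "ot"
  Position 2: "tt"
  Position 3: "to"
  Position 4: "on"
Bigrams = "co", "ot", "tt", "to", "on"


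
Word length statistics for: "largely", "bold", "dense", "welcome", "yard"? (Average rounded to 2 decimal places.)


Lengths: "largely"=7, "bold"=4, "dense"=5, "welcome"=7, "yard"=4
Sum = 27, Count = 5
Average = 27/5 = 5.40
= avg=5.40, min=4, max=7


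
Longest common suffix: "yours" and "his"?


Word 1: "yours"
Word 2: "his"
Comparing from end:
  Pos -1: 's' == 's'
  Pos -2: 'r' != 'i' (stop)
LCS = "s" (length 1)


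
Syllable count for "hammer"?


Word: "hammer"
Syllable breakdown: ham-mer
Counting: 2 parts
= 2 syllables


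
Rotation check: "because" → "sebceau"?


Word: "because", Candidate: "sebceau"
Method: check if candidate is substring of word+word
"becausebecause" contains "sebceau"? No
Is rotation = No


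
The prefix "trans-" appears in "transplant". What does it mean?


Prefix: trans-
As in: transplant -> trans- + plant
Meaning = across


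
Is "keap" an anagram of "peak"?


Word 1: "peak" → sorted: aekp
Word 2: "keap" → sorted: aekp
Same letters? aekp == aekp
Anagram = Yes


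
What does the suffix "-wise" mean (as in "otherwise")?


Suffix: -wise
Example: otherwise = other + -wise
Meaning = in the manner of


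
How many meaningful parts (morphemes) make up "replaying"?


Word: "replaying"
Morphemes: re- + play + -ing
Each morpheme carries meaning
= 3 morphemes


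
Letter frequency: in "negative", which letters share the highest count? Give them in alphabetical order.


Word: "negative"
Letter counts:
  'a': 1
  'e': 2
  'g': 1
  'i': 1
  'n': 1
  't': 1
  'v': 1
Maximum count = 2
Most frequent = 'e' (2 times each)


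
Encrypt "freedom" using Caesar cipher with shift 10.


Word: "freedom"
Shift: 10
Each letter → (letter + shift) mod 26:
  'f' (5) + 10 = 15 → 'p'
  'r' (17) + 10 = 1 → 'b'
  'e' (4) + 10 = 14 → 'o'
  'e' (4) + 10 = 14 → 'o'
  'd' (3) + 10 = 13 → 'n'
  'o' (14) + 10 = 24 → 'y'
  'm' (12) + 10 = 22 → 'w'
Result = "pboonyw"


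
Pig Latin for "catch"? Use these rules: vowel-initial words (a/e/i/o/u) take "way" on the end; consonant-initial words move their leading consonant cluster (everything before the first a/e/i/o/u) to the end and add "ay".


Word: "catch"
Starts with consonant(s) → move to end, add 'ay'
Consonant cluster: "c"
Pig Latin = "atchcay"


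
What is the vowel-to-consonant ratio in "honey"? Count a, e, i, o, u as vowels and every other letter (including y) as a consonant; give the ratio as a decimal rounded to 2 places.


Word: "honey"
Vowels (a,e,i,o,u): 2
Consonants: 3
Ratio = 2/3
= 0.67


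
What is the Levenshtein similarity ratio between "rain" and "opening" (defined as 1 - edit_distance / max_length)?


Word 1: "rain" (length 4)
Word 2: "opening" (length 7)
One optimal edit sequence:
  1. insert 'o'  (+1)
  2. insert 'p'  (+1)
  3. substitute 'r' -> 'e'  (+1)
  4. substitute 'a' -> 'n'  (+1)
  5. keep 'i'
  6. keep 'n'
  7. insert 'g'  (+1)
Edit distance = 5
Max length = max(4, 7) = 7
Similarity = 1 - 5/7
= 0.2857


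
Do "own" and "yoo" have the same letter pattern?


Pattern of "own": [0, 1, 2]
Pattern of "yoo": [0, 1, 1]
Patterns do not match
Same pattern = No


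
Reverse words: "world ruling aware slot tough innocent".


Original: "world ruling aware slot tough innocent"
Words (1..n): world | ruling | aware | slot | tough | innocent
Reversed (n..1): innocent | tough | slot | aware | ruling | world
Result = "innocent tough slot aware ruling world"


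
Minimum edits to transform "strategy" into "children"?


Word 1: "strategy" (length 8)
Word 2: "children" (length 8)
One optimal edit sequence (insert/delete/substitute each cost 1):
  1. substitute 's' -> 'c'  (+1)
  2. substitute 't' -> 'h'  (+1)
  3. substitute 'r' -> 'i'  (+1)
  4. substitute 'a' -> 'l'  (+1)
  5. substitute 't' -> 'd'  (+1)
  6. substitute 'e' -> 'r'  (+1)
  7. substitute 'g' -> 'e'  (+1)
  8. substitute 'y' -> 'n'  (+1)
Total edit operations: 8
Edit distance = 8


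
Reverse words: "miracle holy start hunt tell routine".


Original: "miracle holy start hunt tell routine"
Words (1..n): miracle | holy | start | hunt | tell | routine
Reversed (n..1): routine | tell | hunt | start | holy | miracle
Result = "routine tell hunt start holy miracle"


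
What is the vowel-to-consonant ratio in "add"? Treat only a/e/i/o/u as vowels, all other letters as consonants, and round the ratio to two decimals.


Word: "add"
Vowels (a,e,i,o,u): 1
Consonants: 2
Ratio = 1/2
= 0.50


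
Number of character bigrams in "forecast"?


Word: "forecast" (length 8)
Number of 2-grams = length - 2 + 1 = 8 - 2 + 1
= 7


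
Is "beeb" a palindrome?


Word: "beeb"
Reversed: "beeb"
Forward == Backward? beeb == beeb
Palindrome = Yes


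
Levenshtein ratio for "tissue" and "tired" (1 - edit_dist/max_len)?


Word 1: "tissue" (length 6)
Word 2: "tired" (length 5)
One optimal edit sequence:
  1. keep 't'
  2. keep 'i'
  3. delete 's'  (+1)
  4. substitute 's' -> 'r'  (+1)
  5. substitute 'u' -> 'e'  (+1)
  6. substitute 'e' -> 'd'  (+1)
Edit distance = 4
Max length = max(6, 5) = 6
Similarity = 1 - 4/6
= 0.3333


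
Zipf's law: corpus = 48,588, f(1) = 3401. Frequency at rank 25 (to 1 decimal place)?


Zipf's law: f(r) = f(1) / r
f(1) = 3401
f(25) = 3401 / 25
= 136.0 occurrences


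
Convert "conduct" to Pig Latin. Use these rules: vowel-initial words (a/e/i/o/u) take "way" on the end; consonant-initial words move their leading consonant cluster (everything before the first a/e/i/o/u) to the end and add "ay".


Word: "conduct"
Starts with consonant(s) → move to end, add 'ay'
Consonant cluster: "c"
Pig Latin = "onductcay"


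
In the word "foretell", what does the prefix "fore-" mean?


Prefix: fore-
Example: foretell (fore- + tell)
Meaning = before


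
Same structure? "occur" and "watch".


Pattern of "occur": [0, 1, 1, 2, 3]
Pattern of "watch": [0, 1, 2, 3, 4]
Patterns do not match
Same pattern = No


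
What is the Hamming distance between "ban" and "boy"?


Comparing character by character (same length = 3):
  Pos 0: 'b' vs 'b' =
  Pos 1: 'a' vs 'o' !=
  Pos 2: 'n' vs 'y' !=
Hamming distance = 2


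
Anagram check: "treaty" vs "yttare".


Word 1: "treaty" → sorted: aertty
Word 2: "yttare" → sorted: aertty
Same letters? aertty == aertty
Anagram = Yes


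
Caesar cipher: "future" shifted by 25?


Word: "future"
Shift: 25
Each letter → (letter + shift) mod 26:
  'f' (5) + 25 = 4 → 'e'
  'u' (20) + 25 = 19 → 't'
  't' (19) + 25 = 18 → 's'
  'u' (20) + 25 = 19 → 't'
  'r' (17) + 25 = 16 → 'q'
  'e' (4) + 25 = 3 → 'd'
Result = "etstqd"


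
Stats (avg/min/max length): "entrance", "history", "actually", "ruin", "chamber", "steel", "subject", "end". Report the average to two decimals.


Lengths: "entrance"=8, "history"=7, "actually"=8, "ruin"=4, "chamber"=7, "steel"=5, "subject"=7, "end"=3
Sum = 49, Count = 8
Average = 49/8 = 6.13
= avg=6.13, min=3, max=8


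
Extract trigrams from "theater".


Word: "theater" (length 7)
Number of trigrams = 7 - 3 + 1 = 5
  Position 0: "the"
  Position 1: "hea"
  Position 2: "eat"
  Position 3: "ate"
  Position 4: "ter"
Trigrams = "the", "hea", "eat", "ate", "ter"


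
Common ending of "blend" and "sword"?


Word 1: "blend"
Word 2: "sword"
Comparing from end:
  Pos -1: 'd' == 'd'
  Pos -2: 'n' != 'r' (stop)
LCS = "d" (length 1)


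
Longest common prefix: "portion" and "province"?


Word 1: "portion"
Word 2: "province"
Comparing from start:
  Pos 0: 'p' == 'p'
  Pos 1: 'o' != 'r' (stop)
LCP = "p" (length 1)


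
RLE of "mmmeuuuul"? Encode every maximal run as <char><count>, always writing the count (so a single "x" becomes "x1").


String: "mmmeuuuul"
Scanning for consecutive runs:
  'm' x 3
  'e' x 1
  'u' x 4
  'l' x 1
RLE = "m3e1u4l1"


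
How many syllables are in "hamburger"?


Word: "hamburger"
Syllable breakdown: ham · bur · ger
Counting: 3 parts
= 3 syllables


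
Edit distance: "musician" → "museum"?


Word 1: "musician" (length 8)
Word 2: "museum" (length 6)
One optimal edit sequence (insert/delete/substitute each cost 1):
  1. keep 'm'
  2. keep 'u'
  3. keep 's'
  4. delete 'i'  (+1)
  5. delete 'c'  (+1)
  6. substitute 'i' -> 'e'  (+1)
  7. substitute 'a' -> 'u'  (+1)
  8. substitute 'n' -> 'm'  (+1)
Total edit operations: 5
Edit distance = 5


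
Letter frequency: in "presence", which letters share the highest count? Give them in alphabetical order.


Word: "presence"
Letter counts:
  'c': 1
  'e': 3
  'n': 1
  'p': 1
  'r': 1
  's': 1
Maximum count = 3
Most frequent = 'e' (3 times each)


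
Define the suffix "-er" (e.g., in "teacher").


Suffix: -er
Example: teacher = teach + -er
Meaning = one who / more


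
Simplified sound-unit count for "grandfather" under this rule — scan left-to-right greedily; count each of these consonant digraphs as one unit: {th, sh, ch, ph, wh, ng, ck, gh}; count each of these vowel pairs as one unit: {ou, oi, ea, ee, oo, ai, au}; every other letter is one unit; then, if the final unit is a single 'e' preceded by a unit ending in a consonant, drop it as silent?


Word: "grandfather" (11 letters)
Left-to-right scan:
  [1] 'g' (letter)
  [2] 'r' (letter)
  [3] 'a' (letter)
  [4] 'n' (letter)
  [5] 'd' (letter)
  [6] 'f' (letter)
  [7] 'a' (letter)
  [8] 'th' (digraph)
  [9] 'e' (letter)
  [10] 'r' (letter)
Units from scan: 10
Sound units = 10 units


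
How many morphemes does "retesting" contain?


Word: "retesting"
Morphemes: re- | test | -ing
Each morpheme carries meaning
= 3 morphemes


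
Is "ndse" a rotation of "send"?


Word: "send", Candidate: "ndse"
Method: check if candidate is substring of word+word
"sendsend" contains "ndse"? Yes
Is rotation = Yes


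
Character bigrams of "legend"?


Word: "legend" (length 6)
Number of bigrams = 6 - 2 + 1 = 5
  Position 0: "le"
  Position 1: "eg"
  Position 2: "ge"
  Position 3: "en"
  Position 4: "nd"
Bigrams = "le", "eg", "ge", "en", "nd"


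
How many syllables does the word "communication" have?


Word: "communication"
Syllable breakdown: com-mu-ni-ca-tion
Counting: 5 parts
= 5 syllables


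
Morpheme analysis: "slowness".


Word: "slowness"
Morphemes: slow + -ness
Each morpheme carries meaning
= 2 morphemes


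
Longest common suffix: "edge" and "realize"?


Word 1: "edge"
Word 2: "realize"
Comparing from end:
  Pos -1: 'e' == 'e'
  Pos -2: 'g' != 'z' (stop)
LCS = "e" (length 1)


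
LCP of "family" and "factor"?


Word 1: "family"
Word 2: "factor"
Comparing from start:
  Pos 0: 'f' == 'f'
  Pos 1: 'a' == 'a'
  Pos 2: 'm' != 'c' (stop)
LCP = "fa" (length 2)


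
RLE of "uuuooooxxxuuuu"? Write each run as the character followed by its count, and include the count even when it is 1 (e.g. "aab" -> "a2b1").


String: "uuuooooxxxuuuu"
Scanning for consecutive runs:
  'u' x 3
  'o' x 4
  'x' x 3
  'u' x 4
RLE = "u3o4x3u4"


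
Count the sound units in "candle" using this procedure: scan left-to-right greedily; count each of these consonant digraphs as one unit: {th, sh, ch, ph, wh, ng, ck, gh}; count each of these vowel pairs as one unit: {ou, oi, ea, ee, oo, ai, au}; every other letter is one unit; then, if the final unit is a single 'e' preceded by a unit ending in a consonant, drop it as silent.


Word: "candle" (6 letters)
Left-to-right scan:
  (1) 'c' (letter)
  (2) 'a' (letter)
  (3) 'n' (letter)
  (4) 'd' (letter)
  (5) 'l' (letter)
  (6) 'e' (letter)
Units from scan: 6
Final unit is 'e' after a consonant -> drop as silent (-1)
Sound units = 5 units


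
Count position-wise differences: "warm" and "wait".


Comparing character by character (same length = 4):
  Pos 0: 'w' vs 'w' =
  Pos 1: 'a' vs 'a' =
  Pos 2: 'r' vs 'i' !=
  Pos 3: 'm' vs 't' !=
Hamming distance = 2


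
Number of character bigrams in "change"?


Word: "change" (length 6)
Number of 2-grams = length - 2 + 1 = 6 - 2 + 1
= 5


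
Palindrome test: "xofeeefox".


Word: "xofeeefox"
Reversed: "xofeeefox"
Forward == Backward? xofeeefox == xofeeefox
Palindrome = Yes


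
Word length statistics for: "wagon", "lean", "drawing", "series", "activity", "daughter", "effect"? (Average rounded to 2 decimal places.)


Lengths: "wagon"=5, "lean"=4, "drawing"=7, "series"=6, "activity"=8, "daughter"=8, "effect"=6
Sum = 44, Count = 7
Average = 44/7 = 6.29
= avg=6.29, min=4, max=8


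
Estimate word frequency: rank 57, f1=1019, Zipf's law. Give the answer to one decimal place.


Zipf's law: f(r) = f(1) / r
f(1) = 1019
f(57) = 1019 / 57
= 17.9 occurrences


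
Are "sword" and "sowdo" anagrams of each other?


Word 1: "sword" → sorted: dorsw
Word 2: "sowdo" → sorted: doosw
Same letters? dorsw != doosw
Anagram = No


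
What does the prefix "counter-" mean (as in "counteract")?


Prefix: counter-
As in: counteract -> counter- + act
Meaning = against / opposite


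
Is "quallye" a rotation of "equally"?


Word: "equally", Candidate: "quallye"
Method: check if candidate is substring of word+word
"equallyequally" contains "quallye"? Yes
Is rotation = Yes


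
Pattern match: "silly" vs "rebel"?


Pattern of "silly": [0, 1, 2, 2, 3]
Pattern of "rebel": [0, 1, 2, 1, 3]
Patterns do not match
Same pattern = No


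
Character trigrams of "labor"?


Word: "labor" (length 5)
Number of trigrams = 5 - 3 + 1 = 3
  Position 0: "lab"
  Position 1: "abo"
  Position 2: "bor"
Trigrams = "lab", "abo", "bor"


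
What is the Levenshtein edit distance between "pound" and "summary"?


Word 1: "pound" (length 5)
Word 2: "summary" (length 7)
One optimal edit sequence (insert/delete/substitute each cost 1):
  1. insert 's'  (+1)
  2. insert 'u'  (+1)
  3. substitute 'p' -> 'm'  (+1)
  4. substitute 'o' -> 'm'  (+1)
  5. substitute 'u' -> 'a'  (+1)
  6. substitute 'n' -> 'r'  (+1)
  7. substitute 'd' -> 'y'  (+1)
Total edit operations: 7
Edit distance = 7


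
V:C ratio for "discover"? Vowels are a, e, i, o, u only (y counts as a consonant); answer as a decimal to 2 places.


Word: "discover"
Vowels (a,e,i,o,u): 3
Consonants: 5
Ratio = 3/5
= 0.60


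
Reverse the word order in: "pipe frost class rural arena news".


Original: "pipe frost class rural arena news"
Words (1..n): pipe | frost | class | rural | arena | news
Reversed (n..1): news | arena | rural | class | frost | pipe
Result = "news arena rural class frost pipe"


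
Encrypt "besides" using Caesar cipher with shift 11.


Word: "besides"
Shift: 11
Each letter → (letter + shift) mod 26:
  'b' (1) + 11 = 12 → 'm'
  'e' (4) + 11 = 15 → 'p'
  's' (18) + 11 = 3 → 'd'
  'i' (8) + 11 = 19 → 't'
  'd' (3) + 11 = 14 → 'o'
  'e' (4) + 11 = 15 → 'p'
  's' (18) + 11 = 3 → 'd'
Result = "mpdtopd"


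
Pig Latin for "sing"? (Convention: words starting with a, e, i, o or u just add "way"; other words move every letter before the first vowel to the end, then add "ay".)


Word: "sing"
Starts with consonant(s) → move to end, add 'ay'
Consonant cluster: "s"
Pig Latin = "ingsay"


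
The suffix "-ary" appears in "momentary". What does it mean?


Suffix: -ary
Example: momentary = moment + -ary
Meaning = relating to


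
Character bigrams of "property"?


Word: "property" (length 8)
Number of bigrams = 8 - 2 + 1 = 7
  Position 0: "pr"
  Position 1: "ro"
  Position 2: "op"
  Position 3: "pe"
  Position 4: "er"
  Position 5: "rt"
  Position 6: "ty"
Bigrams = "pr", "ro", "op", "pe", "er", "rt", "ty"


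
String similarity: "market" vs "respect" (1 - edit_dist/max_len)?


Word 1: "market" (length 6)
Word 2: "respect" (length 7)
One optimal edit sequence:
  1. substitute 'm' -> 'r'  (+1)
  2. substitute 'a' -> 'e'  (+1)
  3. substitute 'r' -> 's'  (+1)
  4. substitute 'k' -> 'p'  (+1)
  5. keep 'e'
  6. insert 'c'  (+1)
  7. keep 't'
Edit distance = 5
Max length = max(6, 7) = 7
Similarity = 1 - 5/7
= 0.2857


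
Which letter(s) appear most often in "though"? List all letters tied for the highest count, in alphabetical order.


Word: "though"
Letter counts:
  'g': 1
  'h': 2
  'o': 1
  't': 1
  'u': 1
Maximum count = 2
Most frequent = 'h' (2 times each)


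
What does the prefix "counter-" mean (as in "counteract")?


Prefix: counter-
Example: counteract = counter- + act
Meaning = against / opposite


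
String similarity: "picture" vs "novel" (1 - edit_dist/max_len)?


Word 1: "picture" (length 7)
Word 2: "novel" (length 5)
One optimal edit sequence:
  1. delete 'p'  (+1)
  2. delete 'i'  (+1)
  3. substitute 'c' -> 'n'  (+1)
  4. substitute 't' -> 'o'  (+1)
  5. substitute 'u' -> 'v'  (+1)
  6. substitute 'r' -> 'e'  (+1)
  7. substitute 'e' -> 'l'  (+1)
Edit distance = 7
Max length = max(7, 5) = 7
Similarity = 1 - 7/7
= 0.0000


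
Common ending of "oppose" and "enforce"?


Word 1: "oppose"
Word 2: "enforce"
Comparing from end:
  Pos -1: 'e' == 'e'
  Pos -2: 's' != 'c' (stop)
LCS = "e" (length 1)


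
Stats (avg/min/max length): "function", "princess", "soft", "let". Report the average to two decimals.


Lengths: "function"=8, "princess"=8, "soft"=4, "let"=3
Sum = 23, Count = 4
Average = 23/4 = 5.75
= avg=5.75, min=3, max=8


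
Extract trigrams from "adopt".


Word: "adopt" (length 5)
Number of trigrams = 5 - 3 + 1 = 3
  Position 0: "ado"
  Position 1: "dop"
  Position 2: "opt"
Trigrams = "ado", "dop", "opt"


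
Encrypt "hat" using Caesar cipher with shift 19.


Word: "hat"
Shift: 19
Each letter → (letter + shift) mod 26:
  'h' (7) + 19 = 0 → 'a'
  'a' (0) + 19 = 19 → 't'
  't' (19) + 19 = 12 → 'm'
Result = "atm"


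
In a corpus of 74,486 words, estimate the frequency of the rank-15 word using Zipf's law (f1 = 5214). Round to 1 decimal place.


Zipf's law: f(r) = f(1) / r
f(1) = 5214
f(15) = 5214 / 15
= 347.6 occurrences


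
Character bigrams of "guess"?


Word: "guess" (length 5)
Number of bigrams = 5 - 2 + 1 = 4
  Position 0: "gu"
  Position 1: "ue"
  Position 2: "es"
  Position 3: "ss"
Bigrams = "gu", "ue", "es", "ss"


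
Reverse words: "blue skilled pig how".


Original: "blue skilled pig how"
Words (1..n): blue | skilled | pig | how
Reversed (n..1): how | pig | skilled | blue
Result = "how pig skilled blue"


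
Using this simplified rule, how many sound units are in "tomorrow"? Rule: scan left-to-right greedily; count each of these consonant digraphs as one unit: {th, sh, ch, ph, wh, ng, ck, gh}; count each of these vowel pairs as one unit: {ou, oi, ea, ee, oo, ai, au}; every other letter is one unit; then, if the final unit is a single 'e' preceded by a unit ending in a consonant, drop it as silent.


Word: "tomorrow" (8 letters)
Left-to-right scan:
  (1) 't' (letter)
  (2) 'o' (letter)
  (3) 'm' (letter)
  (4) 'o' (letter)
  (5) 'r' (letter)
  (6) 'r' (letter)
  (7) 'o' (letter)
  (8) 'w' (letter)
Units from scan: 8
Sound units = 8 units


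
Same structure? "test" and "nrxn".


Pattern of "test": [0, 1, 2, 0]
Pattern of "nrxn": [0, 1, 2, 0]
Patterns match
Same pattern = Yes


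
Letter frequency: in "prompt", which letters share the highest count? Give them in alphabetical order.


Word: "prompt"
Letter counts:
  'm': 1
  'o': 1
  'p': 2
  'r': 1
  't': 1
Maximum count = 2
Most frequent = 'p' (2 times each)


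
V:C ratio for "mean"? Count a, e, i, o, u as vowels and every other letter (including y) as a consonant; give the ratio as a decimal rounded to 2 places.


Word: "mean"
Vowels (a,e,i,o,u): 2
Consonants: 2
Ratio = 2/2
= 1.00


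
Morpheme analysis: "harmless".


Word: "harmless"
Morphemes: harm / -less
Each morpheme carries meaning
= 2 morphemes


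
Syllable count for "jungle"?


Word: "jungle"
Syllable breakdown: jun | gle
Counting: 2 parts
= 2 syllables


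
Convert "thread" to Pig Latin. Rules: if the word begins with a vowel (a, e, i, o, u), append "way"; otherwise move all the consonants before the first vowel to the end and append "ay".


Word: "thread"
Starts with consonant(s) → move to end, add 'ay'
Consonant cluster: "thr"
Pig Latin = "eadthray"
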